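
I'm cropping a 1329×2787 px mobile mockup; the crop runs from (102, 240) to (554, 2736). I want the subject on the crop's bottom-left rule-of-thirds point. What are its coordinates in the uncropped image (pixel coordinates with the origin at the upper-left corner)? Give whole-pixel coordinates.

Crop width = 554 − 102 = 452 px; one third is 150.67 px.
Crop height = 2736 − 240 = 2496 px; one third is 832.00 px.
The bottom-left point is one-third across and two-thirds down within the crop:
x = 102 + 1 × 150.67 ≈ 253; y = 240 + 2 × 832.00 ≈ 1904.

(253, 1904)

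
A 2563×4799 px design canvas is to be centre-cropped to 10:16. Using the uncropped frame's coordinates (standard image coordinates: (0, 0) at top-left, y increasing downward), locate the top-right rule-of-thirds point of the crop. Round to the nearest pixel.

2563/4799 < 10/16, so the 10:16 crop keeps the full width 2563 and trims height to 2563 × 16/10 = 4100.80 px.
Top offset = (4799 − 4100.80)/2 = 349.10 px; left offset = 0.
Top-right is two-thirds across and one-third down within the crop:
x = 0.00 + 2 × 2563.00/3 ≈ 1709; y = 349.10 + 1 × 4100.80/3 ≈ 1716.

(1709, 1716)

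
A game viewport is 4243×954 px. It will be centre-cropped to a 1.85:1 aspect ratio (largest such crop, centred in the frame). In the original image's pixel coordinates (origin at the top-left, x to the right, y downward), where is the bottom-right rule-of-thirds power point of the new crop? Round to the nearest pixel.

x = 2416 px, y = 636 px

4243/954 > 1.85/1, so the 1.85:1 crop keeps the full height 954 and trims width to 954 × 1.85/1 = 1764.90 px.
Left offset = (4243 − 1764.90)/2 = 1239.05 px; top offset = 0.
Bottom-right is two-thirds across and two-thirds down within the crop:
x = 1239.05 + 2 × 1764.90/3 ≈ 2416; y = 0.00 + 2 × 954.00/3 ≈ 636.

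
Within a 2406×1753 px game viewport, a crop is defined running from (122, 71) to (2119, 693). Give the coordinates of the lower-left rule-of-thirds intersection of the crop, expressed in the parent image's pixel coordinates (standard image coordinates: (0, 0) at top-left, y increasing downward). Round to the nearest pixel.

Crop width = 2119 − 122 = 1997 px; one third is 665.67 px.
Crop height = 693 − 71 = 622 px; one third is 207.33 px.
The lower-left point is one-third across and two-thirds down within the crop:
x = 122 + 1 × 665.67 ≈ 788; y = 71 + 2 × 207.33 ≈ 486.

(788, 486)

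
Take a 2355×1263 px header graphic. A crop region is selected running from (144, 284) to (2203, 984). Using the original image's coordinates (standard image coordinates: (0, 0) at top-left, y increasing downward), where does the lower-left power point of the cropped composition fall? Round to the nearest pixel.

Crop width = 2203 − 144 = 2059 px; one third is 686.33 px.
Crop height = 984 − 284 = 700 px; one third is 233.33 px.
The lower-left point is one-third across and two-thirds down within the crop:
x = 144 + 1 × 686.33 ≈ 830; y = 284 + 2 × 233.33 ≈ 751.

(830, 751)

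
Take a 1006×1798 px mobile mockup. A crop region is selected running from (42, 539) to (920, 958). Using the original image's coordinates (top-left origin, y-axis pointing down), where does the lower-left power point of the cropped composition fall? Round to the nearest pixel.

Crop width = 920 − 42 = 878 px; one third is 292.67 px.
Crop height = 958 − 539 = 419 px; one third is 139.67 px.
The lower-left point is one-third across and two-thirds down within the crop:
x = 42 + 1 × 292.67 ≈ 335; y = 539 + 2 × 139.67 ≈ 818.

(335, 818)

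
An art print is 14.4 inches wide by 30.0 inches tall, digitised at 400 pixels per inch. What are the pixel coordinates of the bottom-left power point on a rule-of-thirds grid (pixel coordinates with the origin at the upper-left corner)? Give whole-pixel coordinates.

In pixels the canvas is 14.4 × 400 = 5760 wide and 30.0 × 400 = 12000 tall.
The bottom-left point is one-third across and two-thirds down:
x = 1 × 5760/3 ≈ 1920; y = 2 × 12000/3 ≈ 8000.

(1920, 8000)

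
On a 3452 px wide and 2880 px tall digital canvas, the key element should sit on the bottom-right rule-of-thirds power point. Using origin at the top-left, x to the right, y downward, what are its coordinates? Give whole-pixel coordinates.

(2301, 1920)

The bottom-right point sits two-thirds of the way across and two-thirds of the way down.
x = 2 × 3452/3 ≈ 2301; y = 2 × 2880/3 ≈ 1920.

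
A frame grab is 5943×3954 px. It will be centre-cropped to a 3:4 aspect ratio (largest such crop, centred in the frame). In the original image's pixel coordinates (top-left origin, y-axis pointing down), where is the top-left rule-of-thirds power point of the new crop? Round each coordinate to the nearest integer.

5943/3954 > 3/4, so the 3:4 crop keeps the full height 3954 and trims width to 3954 × 3/4 = 2965.50 px.
Left offset = (5943 − 2965.50)/2 = 1488.75 px; top offset = 0.
Top-left is one-third across and one-third down within the crop:
x = 1488.75 + 1 × 2965.50/3 ≈ 2477; y = 0.00 + 1 × 3954.00/3 ≈ 1318.

x = 2477 px, y = 1318 px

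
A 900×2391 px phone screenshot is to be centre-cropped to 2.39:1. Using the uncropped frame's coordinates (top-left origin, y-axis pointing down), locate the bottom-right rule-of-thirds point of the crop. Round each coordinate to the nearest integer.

(600, 1258)

900/2391 < 2.39/1, so the 2.39:1 crop keeps the full width 900 and trims height to 900 × 1/2.39 = 376.57 px.
Top offset = (2391 − 376.57)/2 = 1007.22 px; left offset = 0.
Bottom-right is two-thirds across and two-thirds down within the crop:
x = 0.00 + 2 × 900.00/3 ≈ 600; y = 1007.22 + 2 × 376.57/3 ≈ 1258.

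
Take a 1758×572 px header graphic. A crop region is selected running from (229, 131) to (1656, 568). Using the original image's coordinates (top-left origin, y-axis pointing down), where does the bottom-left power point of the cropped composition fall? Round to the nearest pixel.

(705, 422)

Crop width = 1656 − 229 = 1427 px; one third is 475.67 px.
Crop height = 568 − 131 = 437 px; one third is 145.67 px.
The bottom-left point is one-third across and two-thirds down within the crop:
x = 229 + 1 × 475.67 ≈ 705; y = 131 + 2 × 145.67 ≈ 422.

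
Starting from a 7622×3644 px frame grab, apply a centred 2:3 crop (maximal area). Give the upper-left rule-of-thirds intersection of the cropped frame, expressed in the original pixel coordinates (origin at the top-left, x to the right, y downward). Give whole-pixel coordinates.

7622/3644 > 2/3, so the 2:3 crop keeps the full height 3644 and trims width to 3644 × 2/3 = 2429.33 px.
Left offset = (7622 − 2429.33)/2 = 2596.33 px; top offset = 0.
Upper-left is one-third across and one-third down within the crop:
x = 2596.33 + 1 × 2429.33/3 ≈ 3406; y = 0.00 + 1 × 3644.00/3 ≈ 1215.

(3406, 1215)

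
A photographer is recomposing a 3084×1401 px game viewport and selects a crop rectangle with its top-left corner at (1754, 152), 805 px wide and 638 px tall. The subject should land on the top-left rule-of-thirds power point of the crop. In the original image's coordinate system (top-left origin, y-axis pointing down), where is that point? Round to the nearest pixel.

x = 2022 px, y = 365 px

One third of the crop width 805 is 268.33 px.
One third of the crop height 638 is 212.67 px.
The top-left point is one-third across and one-third down within the crop:
x = 1754 + 1 × 268.33 ≈ 2022; y = 152 + 1 × 212.67 ≈ 365.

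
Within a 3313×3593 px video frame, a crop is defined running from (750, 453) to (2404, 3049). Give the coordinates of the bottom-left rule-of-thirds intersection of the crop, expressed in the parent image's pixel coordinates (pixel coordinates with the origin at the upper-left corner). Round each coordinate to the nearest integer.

x = 1301 px, y = 2184 px

Crop width = 2404 − 750 = 1654 px; one third is 551.33 px.
Crop height = 3049 − 453 = 2596 px; one third is 865.33 px.
The bottom-left point is one-third across and two-thirds down within the crop:
x = 750 + 1 × 551.33 ≈ 1301; y = 453 + 2 × 865.33 ≈ 2184.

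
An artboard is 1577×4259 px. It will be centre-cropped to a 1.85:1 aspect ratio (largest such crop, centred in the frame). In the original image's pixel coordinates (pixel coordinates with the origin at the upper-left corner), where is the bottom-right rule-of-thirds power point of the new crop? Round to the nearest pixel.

1577/4259 < 1.85/1, so the 1.85:1 crop keeps the full width 1577 and trims height to 1577 × 1/1.85 = 852.43 px.
Top offset = (4259 − 852.43)/2 = 1703.28 px; left offset = 0.
Bottom-right is two-thirds across and two-thirds down within the crop:
x = 0.00 + 2 × 1577.00/3 ≈ 1051; y = 1703.28 + 2 × 852.43/3 ≈ 2272.

(1051, 2272)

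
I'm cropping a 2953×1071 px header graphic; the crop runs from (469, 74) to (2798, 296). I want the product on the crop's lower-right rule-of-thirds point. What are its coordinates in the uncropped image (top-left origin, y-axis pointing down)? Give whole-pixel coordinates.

Crop width = 2798 − 469 = 2329 px; one third is 776.33 px.
Crop height = 296 − 74 = 222 px; one third is 74.00 px.
The lower-right point is two-thirds across and two-thirds down within the crop:
x = 469 + 2 × 776.33 ≈ 2022; y = 74 + 2 × 74.00 ≈ 222.

x = 2022 px, y = 222 px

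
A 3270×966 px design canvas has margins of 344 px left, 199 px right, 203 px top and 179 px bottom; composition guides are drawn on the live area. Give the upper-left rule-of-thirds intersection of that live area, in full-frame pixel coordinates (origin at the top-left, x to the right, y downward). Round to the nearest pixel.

Content width = 3270 − 344 − 199 = 2727 px; content height = 966 − 203 − 179 = 584 px.
Upper-left is one-third across and one-third down within the live area.
x = 344 + 1 × 2727/3 = 344 + 909.00 ≈ 1253
y = 203 + 1 × 584/3 = 203 + 194.67 ≈ 398

x = 1253 px, y = 398 px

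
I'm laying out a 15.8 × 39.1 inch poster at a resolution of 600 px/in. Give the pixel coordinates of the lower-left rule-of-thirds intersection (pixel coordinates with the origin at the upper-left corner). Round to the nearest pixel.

In pixels the canvas is 15.8 × 600 = 9480 wide and 39.1 × 600 = 23460 tall.
The lower-left point is one-third across and two-thirds down:
x = 1 × 9480/3 ≈ 3160; y = 2 × 23460/3 ≈ 15640.

(3160, 15640)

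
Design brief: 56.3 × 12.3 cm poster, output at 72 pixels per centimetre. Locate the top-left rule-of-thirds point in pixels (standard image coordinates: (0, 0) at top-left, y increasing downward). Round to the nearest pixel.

(1351, 295)

In pixels the canvas is 56.3 × 72 = 4053.6 wide and 12.3 × 72 = 885.6 tall.
The top-left point is one-third across and one-third down:
x = 1 × 4053.6/3 ≈ 1351; y = 1 × 885.6/3 ≈ 295.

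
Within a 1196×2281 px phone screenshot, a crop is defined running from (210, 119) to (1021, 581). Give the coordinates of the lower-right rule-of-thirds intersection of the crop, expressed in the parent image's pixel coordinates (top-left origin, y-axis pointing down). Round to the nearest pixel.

Crop width = 1021 − 210 = 811 px; one third is 270.33 px.
Crop height = 581 − 119 = 462 px; one third is 154.00 px.
The lower-right point is two-thirds across and two-thirds down within the crop:
x = 210 + 2 × 270.33 ≈ 751; y = 119 + 2 × 154.00 ≈ 427.

x = 751 px, y = 427 px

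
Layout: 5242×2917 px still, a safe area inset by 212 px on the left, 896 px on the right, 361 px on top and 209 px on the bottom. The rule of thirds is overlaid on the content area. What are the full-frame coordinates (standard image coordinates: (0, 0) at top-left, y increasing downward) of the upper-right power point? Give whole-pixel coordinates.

x = 2968 px, y = 1143 px

Content width = 5242 − 212 − 896 = 4134 px; content height = 2917 − 361 − 209 = 2347 px.
Upper-right is two-thirds across and one-third down within the content area.
x = 212 + 2 × 4134/3 = 212 + 2756.00 ≈ 2968
y = 361 + 1 × 2347/3 = 361 + 782.33 ≈ 1143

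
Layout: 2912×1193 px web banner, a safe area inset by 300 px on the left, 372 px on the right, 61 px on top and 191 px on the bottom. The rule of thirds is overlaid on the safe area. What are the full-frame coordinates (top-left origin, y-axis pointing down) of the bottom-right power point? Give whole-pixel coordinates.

x = 1793 px, y = 688 px

Content width = 2912 − 300 − 372 = 2240 px; content height = 1193 − 61 − 191 = 941 px.
Bottom-right is two-thirds across and two-thirds down within the safe area.
x = 300 + 2 × 2240/3 = 300 + 1493.33 ≈ 1793
y = 61 + 2 × 941/3 = 61 + 627.33 ≈ 688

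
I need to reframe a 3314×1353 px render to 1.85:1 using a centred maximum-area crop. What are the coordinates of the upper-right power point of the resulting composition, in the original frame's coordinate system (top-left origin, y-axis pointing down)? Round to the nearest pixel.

3314/1353 > 1.85/1, so the 1.85:1 crop keeps the full height 1353 and trims width to 1353 × 1.85/1 = 2503.05 px.
Left offset = (3314 − 2503.05)/2 = 405.47 px; top offset = 0.
Upper-right is two-thirds across and one-third down within the crop:
x = 405.47 + 2 × 2503.05/3 ≈ 2074; y = 0.00 + 1 × 1353.00/3 ≈ 451.

x = 2074 px, y = 451 px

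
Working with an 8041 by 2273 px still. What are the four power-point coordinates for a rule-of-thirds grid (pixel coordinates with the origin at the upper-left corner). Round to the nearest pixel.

One third of 8041 is 2680.33; one third of 2273 is 757.67.
Vertical third lines at x = 2680 and x = 5361; horizontal third lines at y = 758 and y = 1515.

(2680, 758), (5361, 758), (2680, 1515), (5361, 1515)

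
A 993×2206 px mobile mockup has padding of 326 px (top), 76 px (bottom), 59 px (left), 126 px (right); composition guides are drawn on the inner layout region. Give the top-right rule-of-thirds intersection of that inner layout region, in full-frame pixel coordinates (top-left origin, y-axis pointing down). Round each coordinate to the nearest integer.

Content width = 993 − 59 − 126 = 808 px; content height = 2206 − 326 − 76 = 1804 px.
Top-right is two-thirds across and one-third down within the inner layout region.
x = 59 + 2 × 808/3 = 59 + 538.67 ≈ 598
y = 326 + 1 × 1804/3 = 326 + 601.33 ≈ 927

(598, 927)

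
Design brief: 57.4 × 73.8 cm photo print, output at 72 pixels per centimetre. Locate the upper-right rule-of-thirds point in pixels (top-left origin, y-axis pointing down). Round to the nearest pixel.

In pixels the canvas is 57.4 × 72 = 4132.8 wide and 73.8 × 72 = 5313.6 tall.
The upper-right point is two-thirds across and one-third down:
x = 2 × 4132.8/3 ≈ 2755; y = 1 × 5313.6/3 ≈ 1771.

x = 2755 px, y = 1771 px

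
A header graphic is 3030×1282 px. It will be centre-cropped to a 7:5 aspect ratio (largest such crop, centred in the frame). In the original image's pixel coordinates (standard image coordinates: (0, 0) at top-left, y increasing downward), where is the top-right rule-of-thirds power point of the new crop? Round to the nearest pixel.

x = 1814 px, y = 427 px

3030/1282 > 7/5, so the 7:5 crop keeps the full height 1282 and trims width to 1282 × 7/5 = 1794.80 px.
Left offset = (3030 − 1794.80)/2 = 617.60 px; top offset = 0.
Top-right is two-thirds across and one-third down within the crop:
x = 617.60 + 2 × 1794.80/3 ≈ 1814; y = 0.00 + 1 × 1282.00/3 ≈ 427.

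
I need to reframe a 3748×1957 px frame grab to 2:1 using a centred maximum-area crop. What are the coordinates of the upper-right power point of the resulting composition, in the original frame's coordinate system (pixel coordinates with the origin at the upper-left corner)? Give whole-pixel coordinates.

3748/1957 < 2/1, so the 2:1 crop keeps the full width 3748 and trims height to 3748 × 1/2 = 1874.00 px.
Top offset = (1957 − 1874.00)/2 = 41.50 px; left offset = 0.
Upper-right is two-thirds across and one-third down within the crop:
x = 0.00 + 2 × 3748.00/3 ≈ 2499; y = 41.50 + 1 × 1874.00/3 ≈ 666.

x = 2499 px, y = 666 px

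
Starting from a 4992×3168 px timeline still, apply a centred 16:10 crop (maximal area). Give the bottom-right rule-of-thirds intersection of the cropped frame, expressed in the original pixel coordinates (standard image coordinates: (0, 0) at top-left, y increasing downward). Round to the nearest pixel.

4992/3168 < 16/10, so the 16:10 crop keeps the full width 4992 and trims height to 4992 × 10/16 = 3120.00 px.
Top offset = (3168 − 3120.00)/2 = 24.00 px; left offset = 0.
Bottom-right is two-thirds across and two-thirds down within the crop:
x = 0.00 + 2 × 4992.00/3 ≈ 3328; y = 24.00 + 2 × 3120.00/3 ≈ 2104.

(3328, 2104)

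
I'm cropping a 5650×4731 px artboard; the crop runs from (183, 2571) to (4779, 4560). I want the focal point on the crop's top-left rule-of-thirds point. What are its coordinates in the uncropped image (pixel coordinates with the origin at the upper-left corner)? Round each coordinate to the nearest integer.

x = 1715 px, y = 3234 px

Crop width = 4779 − 183 = 4596 px; one third is 1532.00 px.
Crop height = 4560 − 2571 = 1989 px; one third is 663.00 px.
The top-left point is one-third across and one-third down within the crop:
x = 183 + 1 × 1532.00 ≈ 1715; y = 2571 + 1 × 663.00 ≈ 3234.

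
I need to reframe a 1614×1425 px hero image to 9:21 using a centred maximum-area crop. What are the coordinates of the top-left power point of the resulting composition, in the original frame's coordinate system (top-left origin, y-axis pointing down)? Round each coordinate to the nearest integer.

(705, 475)

1614/1425 > 9/21, so the 9:21 crop keeps the full height 1425 and trims width to 1425 × 9/21 = 610.71 px.
Left offset = (1614 − 610.71)/2 = 501.64 px; top offset = 0.
Top-left is one-third across and one-third down within the crop:
x = 501.64 + 1 × 610.71/3 ≈ 705; y = 0.00 + 1 × 1425.00/3 ≈ 475.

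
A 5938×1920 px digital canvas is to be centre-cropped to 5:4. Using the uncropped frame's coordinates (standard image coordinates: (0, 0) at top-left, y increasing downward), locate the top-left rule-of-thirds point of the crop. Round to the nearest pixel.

(2569, 640)

5938/1920 > 5/4, so the 5:4 crop keeps the full height 1920 and trims width to 1920 × 5/4 = 2400.00 px.
Left offset = (5938 − 2400.00)/2 = 1769.00 px; top offset = 0.
Top-left is one-third across and one-third down within the crop:
x = 1769.00 + 1 × 2400.00/3 ≈ 2569; y = 0.00 + 1 × 1920.00/3 ≈ 640.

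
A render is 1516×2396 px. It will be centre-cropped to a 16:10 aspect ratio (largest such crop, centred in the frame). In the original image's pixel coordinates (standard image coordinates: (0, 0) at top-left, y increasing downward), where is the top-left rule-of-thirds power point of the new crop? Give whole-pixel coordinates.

(505, 1040)

1516/2396 < 16/10, so the 16:10 crop keeps the full width 1516 and trims height to 1516 × 10/16 = 947.50 px.
Top offset = (2396 − 947.50)/2 = 724.25 px; left offset = 0.
Top-left is one-third across and one-third down within the crop:
x = 0.00 + 1 × 1516.00/3 ≈ 505; y = 724.25 + 1 × 947.50/3 ≈ 1040.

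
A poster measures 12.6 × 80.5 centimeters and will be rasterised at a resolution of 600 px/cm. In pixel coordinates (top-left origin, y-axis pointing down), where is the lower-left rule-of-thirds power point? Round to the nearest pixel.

(2520, 32200)

In pixels the canvas is 12.6 × 600 = 7560 wide and 80.5 × 600 = 48300 tall.
The lower-left point is one-third across and two-thirds down:
x = 1 × 7560/3 ≈ 2520; y = 2 × 48300/3 ≈ 32200.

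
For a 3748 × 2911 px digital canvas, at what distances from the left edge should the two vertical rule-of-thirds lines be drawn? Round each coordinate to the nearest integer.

3748 / 3 = 1249.33, so the vertical lines sit at one and two thirds of 3748.

1249 px and 2499 px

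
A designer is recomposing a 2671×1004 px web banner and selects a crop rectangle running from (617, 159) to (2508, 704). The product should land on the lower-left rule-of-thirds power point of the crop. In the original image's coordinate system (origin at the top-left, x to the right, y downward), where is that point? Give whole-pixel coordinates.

Crop width = 2508 − 617 = 1891 px; one third is 630.33 px.
Crop height = 704 − 159 = 545 px; one third is 181.67 px.
The lower-left point is one-third across and two-thirds down within the crop:
x = 617 + 1 × 630.33 ≈ 1247; y = 159 + 2 × 181.67 ≈ 522.

(1247, 522)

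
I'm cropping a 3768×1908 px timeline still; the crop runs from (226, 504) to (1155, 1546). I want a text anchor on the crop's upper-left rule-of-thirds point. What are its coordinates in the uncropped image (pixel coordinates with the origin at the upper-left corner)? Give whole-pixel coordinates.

(536, 851)

Crop width = 1155 − 226 = 929 px; one third is 309.67 px.
Crop height = 1546 − 504 = 1042 px; one third is 347.33 px.
The upper-left point is one-third across and one-third down within the crop:
x = 226 + 1 × 309.67 ≈ 536; y = 504 + 1 × 347.33 ≈ 851.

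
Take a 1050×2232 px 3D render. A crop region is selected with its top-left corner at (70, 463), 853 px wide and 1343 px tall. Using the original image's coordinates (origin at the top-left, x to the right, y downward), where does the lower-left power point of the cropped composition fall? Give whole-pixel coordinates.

x = 354 px, y = 1358 px

One third of the crop width 853 is 284.33 px.
One third of the crop height 1343 is 447.67 px.
The lower-left point is one-third across and two-thirds down within the crop:
x = 70 + 1 × 284.33 ≈ 354; y = 463 + 2 × 447.67 ≈ 1358.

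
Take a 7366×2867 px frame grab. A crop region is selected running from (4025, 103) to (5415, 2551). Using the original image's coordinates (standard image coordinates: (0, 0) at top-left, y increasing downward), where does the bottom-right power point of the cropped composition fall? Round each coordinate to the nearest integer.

Crop width = 5415 − 4025 = 1390 px; one third is 463.33 px.
Crop height = 2551 − 103 = 2448 px; one third is 816.00 px.
The bottom-right point is two-thirds across and two-thirds down within the crop:
x = 4025 + 2 × 463.33 ≈ 4952; y = 103 + 2 × 816.00 ≈ 1735.

x = 4952 px, y = 1735 px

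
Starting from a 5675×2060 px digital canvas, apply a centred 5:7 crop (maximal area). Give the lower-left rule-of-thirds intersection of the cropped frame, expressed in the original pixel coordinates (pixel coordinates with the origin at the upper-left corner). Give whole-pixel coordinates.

x = 2592 px, y = 1373 px

5675/2060 > 5/7, so the 5:7 crop keeps the full height 2060 and trims width to 2060 × 5/7 = 1471.43 px.
Left offset = (5675 − 1471.43)/2 = 2101.79 px; top offset = 0.
Lower-left is one-third across and two-thirds down within the crop:
x = 2101.79 + 1 × 1471.43/3 ≈ 2592; y = 0.00 + 2 × 2060.00/3 ≈ 1373.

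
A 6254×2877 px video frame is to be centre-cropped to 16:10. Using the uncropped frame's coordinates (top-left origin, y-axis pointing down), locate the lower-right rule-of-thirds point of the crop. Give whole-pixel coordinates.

6254/2877 > 16/10, so the 16:10 crop keeps the full height 2877 and trims width to 2877 × 16/10 = 4603.20 px.
Left offset = (6254 − 4603.20)/2 = 825.40 px; top offset = 0.
Lower-right is two-thirds across and two-thirds down within the crop:
x = 825.40 + 2 × 4603.20/3 ≈ 3894; y = 0.00 + 2 × 2877.00/3 ≈ 1918.

x = 3894 px, y = 1918 px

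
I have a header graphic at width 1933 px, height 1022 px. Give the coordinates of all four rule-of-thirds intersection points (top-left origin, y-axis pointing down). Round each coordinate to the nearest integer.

(644, 341), (1289, 341), (644, 681), (1289, 681)

One third of 1933 is 644.33; one third of 1022 is 340.67.
Vertical third lines at x = 644 and x = 1289; horizontal third lines at y = 341 and y = 681.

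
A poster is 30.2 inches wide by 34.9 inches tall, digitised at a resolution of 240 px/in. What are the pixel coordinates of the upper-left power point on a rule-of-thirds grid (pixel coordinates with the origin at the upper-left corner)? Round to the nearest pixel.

In pixels the canvas is 30.2 × 240 = 7248 wide and 34.9 × 240 = 8376 tall.
The upper-left point is one-third across and one-third down:
x = 1 × 7248/3 ≈ 2416; y = 1 × 8376/3 ≈ 2792.

x = 2416 px, y = 2792 px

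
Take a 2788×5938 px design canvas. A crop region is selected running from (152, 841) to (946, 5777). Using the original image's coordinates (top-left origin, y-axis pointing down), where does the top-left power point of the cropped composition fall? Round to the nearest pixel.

Crop width = 946 − 152 = 794 px; one third is 264.67 px.
Crop height = 5777 − 841 = 4936 px; one third is 1645.33 px.
The top-left point is one-third across and one-third down within the crop:
x = 152 + 1 × 264.67 ≈ 417; y = 841 + 1 × 1645.33 ≈ 2486.

(417, 2486)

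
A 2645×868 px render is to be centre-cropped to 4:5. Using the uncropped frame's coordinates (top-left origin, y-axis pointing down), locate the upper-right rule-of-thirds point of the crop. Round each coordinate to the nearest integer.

x = 1438 px, y = 289 px

2645/868 > 4/5, so the 4:5 crop keeps the full height 868 and trims width to 868 × 4/5 = 694.40 px.
Left offset = (2645 − 694.40)/2 = 975.30 px; top offset = 0.
Upper-right is two-thirds across and one-third down within the crop:
x = 975.30 + 2 × 694.40/3 ≈ 1438; y = 0.00 + 1 × 868.00/3 ≈ 289.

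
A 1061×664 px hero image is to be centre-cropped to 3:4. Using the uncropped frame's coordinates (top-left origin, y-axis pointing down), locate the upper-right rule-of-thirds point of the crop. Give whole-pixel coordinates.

1061/664 > 3/4, so the 3:4 crop keeps the full height 664 and trims width to 664 × 3/4 = 498.00 px.
Left offset = (1061 − 498.00)/2 = 281.50 px; top offset = 0.
Upper-right is two-thirds across and one-third down within the crop:
x = 281.50 + 2 × 498.00/3 ≈ 614; y = 0.00 + 1 × 664.00/3 ≈ 221.

x = 614 px, y = 221 px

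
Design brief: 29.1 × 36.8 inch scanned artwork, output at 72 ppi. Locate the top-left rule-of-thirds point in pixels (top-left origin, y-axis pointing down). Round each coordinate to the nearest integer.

(698, 883)

In pixels the canvas is 29.1 × 72 = 2095.2 wide and 36.8 × 72 = 2649.6 tall.
The top-left point is one-third across and one-third down:
x = 1 × 2095.2/3 ≈ 698; y = 1 × 2649.6/3 ≈ 883.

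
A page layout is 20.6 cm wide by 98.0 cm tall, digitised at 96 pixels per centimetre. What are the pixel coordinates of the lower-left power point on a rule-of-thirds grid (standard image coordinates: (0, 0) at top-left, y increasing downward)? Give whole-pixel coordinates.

(659, 6272)

In pixels the canvas is 20.6 × 96 = 1977.6 wide and 98.0 × 96 = 9408 tall.
The lower-left point is one-third across and two-thirds down:
x = 1 × 1977.6/3 ≈ 659; y = 2 × 9408/3 ≈ 6272.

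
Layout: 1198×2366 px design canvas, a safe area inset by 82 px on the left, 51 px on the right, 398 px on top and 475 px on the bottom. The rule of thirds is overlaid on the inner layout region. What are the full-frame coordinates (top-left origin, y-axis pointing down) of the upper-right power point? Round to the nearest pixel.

(792, 896)

Content width = 1198 − 82 − 51 = 1065 px; content height = 2366 − 398 − 475 = 1493 px.
Upper-right is two-thirds across and one-third down within the inner layout region.
x = 82 + 2 × 1065/3 = 82 + 710.00 ≈ 792
y = 398 + 1 × 1493/3 = 398 + 497.67 ≈ 896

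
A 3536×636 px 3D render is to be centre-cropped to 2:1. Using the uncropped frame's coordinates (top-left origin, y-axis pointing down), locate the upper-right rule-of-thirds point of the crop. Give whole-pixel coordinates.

3536/636 > 2/1, so the 2:1 crop keeps the full height 636 and trims width to 636 × 2/1 = 1272.00 px.
Left offset = (3536 − 1272.00)/2 = 1132.00 px; top offset = 0.
Upper-right is two-thirds across and one-third down within the crop:
x = 1132.00 + 2 × 1272.00/3 ≈ 1980; y = 0.00 + 1 × 636.00/3 ≈ 212.

x = 1980 px, y = 212 px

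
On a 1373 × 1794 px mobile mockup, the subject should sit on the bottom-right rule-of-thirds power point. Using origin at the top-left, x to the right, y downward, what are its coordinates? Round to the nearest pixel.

The bottom-right point sits two-thirds of the way across and two-thirds of the way down.
x = 2 × 1373/3 ≈ 915; y = 2 × 1794/3 ≈ 1196.

(915, 1196)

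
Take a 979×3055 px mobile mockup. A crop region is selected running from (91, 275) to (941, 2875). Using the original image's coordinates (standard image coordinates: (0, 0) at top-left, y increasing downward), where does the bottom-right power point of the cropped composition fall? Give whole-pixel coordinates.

(658, 2008)

Crop width = 941 − 91 = 850 px; one third is 283.33 px.
Crop height = 2875 − 275 = 2600 px; one third is 866.67 px.
The bottom-right point is two-thirds across and two-thirds down within the crop:
x = 91 + 2 × 283.33 ≈ 658; y = 275 + 2 × 866.67 ≈ 2008.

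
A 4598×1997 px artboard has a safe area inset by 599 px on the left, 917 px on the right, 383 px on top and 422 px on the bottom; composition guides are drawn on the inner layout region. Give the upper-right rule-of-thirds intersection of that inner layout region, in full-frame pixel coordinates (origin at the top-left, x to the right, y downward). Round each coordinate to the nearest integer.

(2654, 780)

Content width = 4598 − 599 − 917 = 3082 px; content height = 1997 − 383 − 422 = 1192 px.
Upper-right is two-thirds across and one-third down within the inner layout region.
x = 599 + 2 × 3082/3 = 599 + 2054.67 ≈ 2654
y = 383 + 1 × 1192/3 = 383 + 397.33 ≈ 780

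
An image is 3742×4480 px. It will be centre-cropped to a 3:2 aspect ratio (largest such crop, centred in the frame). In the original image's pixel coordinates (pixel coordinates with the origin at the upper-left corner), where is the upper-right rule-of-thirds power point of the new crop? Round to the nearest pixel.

3742/4480 < 3/2, so the 3:2 crop keeps the full width 3742 and trims height to 3742 × 2/3 = 2494.67 px.
Top offset = (4480 − 2494.67)/2 = 992.67 px; left offset = 0.
Upper-right is two-thirds across and one-third down within the crop:
x = 0.00 + 2 × 3742.00/3 ≈ 2495; y = 992.67 + 1 × 2494.67/3 ≈ 1824.

(2495, 1824)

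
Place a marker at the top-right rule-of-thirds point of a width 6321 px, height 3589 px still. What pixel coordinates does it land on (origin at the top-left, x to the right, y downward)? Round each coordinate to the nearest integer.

(4214, 1196)

The top-right point sits two-thirds of the way across and one-third of the way down.
x = 2 × 6321/3 ≈ 4214; y = 1 × 3589/3 ≈ 1196.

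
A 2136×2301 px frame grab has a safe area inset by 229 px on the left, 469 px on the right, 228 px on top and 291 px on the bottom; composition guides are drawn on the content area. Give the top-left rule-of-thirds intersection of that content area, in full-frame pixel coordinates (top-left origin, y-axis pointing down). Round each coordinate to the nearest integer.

(708, 822)

Content width = 2136 − 229 − 469 = 1438 px; content height = 2301 − 228 − 291 = 1782 px.
Top-left is one-third across and one-third down within the content area.
x = 229 + 1 × 1438/3 = 229 + 479.33 ≈ 708
y = 228 + 1 × 1782/3 = 228 + 594.00 ≈ 822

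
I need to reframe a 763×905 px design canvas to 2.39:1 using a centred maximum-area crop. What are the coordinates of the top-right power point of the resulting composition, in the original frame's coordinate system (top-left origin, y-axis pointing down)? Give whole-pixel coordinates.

(509, 399)

763/905 < 2.39/1, so the 2.39:1 crop keeps the full width 763 and trims height to 763 × 1/2.39 = 319.25 px.
Top offset = (905 − 319.25)/2 = 292.88 px; left offset = 0.
Top-right is two-thirds across and one-third down within the crop:
x = 0.00 + 2 × 763.00/3 ≈ 509; y = 292.88 + 1 × 319.25/3 ≈ 399.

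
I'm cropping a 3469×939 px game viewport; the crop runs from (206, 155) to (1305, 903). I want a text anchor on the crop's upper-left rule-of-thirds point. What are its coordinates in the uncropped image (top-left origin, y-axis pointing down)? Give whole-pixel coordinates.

Crop width = 1305 − 206 = 1099 px; one third is 366.33 px.
Crop height = 903 − 155 = 748 px; one third is 249.33 px.
The upper-left point is one-third across and one-third down within the crop:
x = 206 + 1 × 366.33 ≈ 572; y = 155 + 1 × 249.33 ≈ 404.

(572, 404)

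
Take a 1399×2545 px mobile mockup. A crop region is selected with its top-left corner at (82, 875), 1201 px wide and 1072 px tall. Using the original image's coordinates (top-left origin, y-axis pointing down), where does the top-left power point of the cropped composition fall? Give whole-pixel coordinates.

One third of the crop width 1201 is 400.33 px.
One third of the crop height 1072 is 357.33 px.
The top-left point is one-third across and one-third down within the crop:
x = 82 + 1 × 400.33 ≈ 482; y = 875 + 1 × 357.33 ≈ 1232.

x = 482 px, y = 1232 px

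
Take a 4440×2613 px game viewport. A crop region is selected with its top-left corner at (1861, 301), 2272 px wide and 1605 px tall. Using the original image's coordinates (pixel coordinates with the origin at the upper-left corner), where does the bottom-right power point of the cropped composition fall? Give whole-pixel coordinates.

(3376, 1371)

One third of the crop width 2272 is 757.33 px.
One third of the crop height 1605 is 535.00 px.
The bottom-right point is two-thirds across and two-thirds down within the crop:
x = 1861 + 2 × 757.33 ≈ 3376; y = 301 + 2 × 535.00 ≈ 1371.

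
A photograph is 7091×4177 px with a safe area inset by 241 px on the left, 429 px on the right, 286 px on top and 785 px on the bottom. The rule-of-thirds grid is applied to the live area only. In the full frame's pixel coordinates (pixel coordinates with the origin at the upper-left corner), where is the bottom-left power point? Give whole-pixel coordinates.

x = 2381 px, y = 2357 px

Content width = 7091 − 241 − 429 = 6421 px; content height = 4177 − 286 − 785 = 3106 px.
Bottom-left is one-third across and two-thirds down within the live area.
x = 241 + 1 × 6421/3 = 241 + 2140.33 ≈ 2381
y = 286 + 2 × 3106/3 = 286 + 2070.67 ≈ 2357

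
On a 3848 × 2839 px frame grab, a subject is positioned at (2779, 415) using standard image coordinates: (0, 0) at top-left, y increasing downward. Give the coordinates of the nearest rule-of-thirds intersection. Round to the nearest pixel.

Third lines: x ∈ {1283, 2565}, y ∈ {946, 1893}.
2779 is closer to x = 2565; 415 is closer to y = 946.
So the nearest intersection is the upper-right power point.

(2565, 946)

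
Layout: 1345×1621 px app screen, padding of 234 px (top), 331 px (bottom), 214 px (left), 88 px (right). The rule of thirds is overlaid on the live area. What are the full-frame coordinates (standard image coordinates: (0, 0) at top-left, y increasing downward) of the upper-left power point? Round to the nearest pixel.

x = 562 px, y = 586 px

Content width = 1345 − 214 − 88 = 1043 px; content height = 1621 − 234 − 331 = 1056 px.
Upper-left is one-third across and one-third down within the live area.
x = 214 + 1 × 1043/3 = 214 + 347.67 ≈ 562
y = 234 + 1 × 1056/3 = 234 + 352.00 ≈ 586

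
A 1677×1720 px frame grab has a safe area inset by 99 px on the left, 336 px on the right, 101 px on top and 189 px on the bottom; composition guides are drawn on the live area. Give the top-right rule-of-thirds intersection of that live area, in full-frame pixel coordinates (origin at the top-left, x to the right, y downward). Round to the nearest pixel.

(927, 578)

Content width = 1677 − 99 − 336 = 1242 px; content height = 1720 − 101 − 189 = 1430 px.
Top-right is two-thirds across and one-third down within the live area.
x = 99 + 2 × 1242/3 = 99 + 828.00 ≈ 927
y = 101 + 1 × 1430/3 = 101 + 476.67 ≈ 578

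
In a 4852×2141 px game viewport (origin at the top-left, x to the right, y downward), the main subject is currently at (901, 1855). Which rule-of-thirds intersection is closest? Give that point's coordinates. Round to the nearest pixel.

(1617, 1427)

Third lines: x ∈ {1617, 3235}, y ∈ {714, 1427}.
901 is closer to x = 1617; 1855 is closer to y = 1427.
So the nearest intersection is the lower-left power point.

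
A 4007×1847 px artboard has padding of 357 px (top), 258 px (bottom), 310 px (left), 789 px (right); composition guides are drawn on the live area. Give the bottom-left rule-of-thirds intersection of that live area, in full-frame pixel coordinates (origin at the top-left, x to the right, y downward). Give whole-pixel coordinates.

(1279, 1178)

Content width = 4007 − 310 − 789 = 2908 px; content height = 1847 − 357 − 258 = 1232 px.
Bottom-left is one-third across and two-thirds down within the live area.
x = 310 + 1 × 2908/3 = 310 + 969.33 ≈ 1279
y = 357 + 2 × 1232/3 = 357 + 821.33 ≈ 1178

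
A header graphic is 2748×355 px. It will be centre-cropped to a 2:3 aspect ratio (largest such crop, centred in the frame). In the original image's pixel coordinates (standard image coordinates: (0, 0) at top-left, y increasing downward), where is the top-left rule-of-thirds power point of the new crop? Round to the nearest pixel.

(1335, 118)

2748/355 > 2/3, so the 2:3 crop keeps the full height 355 and trims width to 355 × 2/3 = 236.67 px.
Left offset = (2748 − 236.67)/2 = 1255.67 px; top offset = 0.
Top-left is one-third across and one-third down within the crop:
x = 1255.67 + 1 × 236.67/3 ≈ 1335; y = 0.00 + 1 × 355.00/3 ≈ 118.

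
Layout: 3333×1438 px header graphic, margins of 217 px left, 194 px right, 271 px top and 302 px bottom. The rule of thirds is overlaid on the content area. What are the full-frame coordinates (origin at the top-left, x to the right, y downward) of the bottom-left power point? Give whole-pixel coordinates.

Content width = 3333 − 217 − 194 = 2922 px; content height = 1438 − 271 − 302 = 865 px.
Bottom-left is one-third across and two-thirds down within the content area.
x = 217 + 1 × 2922/3 = 217 + 974.00 ≈ 1191
y = 271 + 2 × 865/3 = 271 + 576.67 ≈ 848

x = 1191 px, y = 848 px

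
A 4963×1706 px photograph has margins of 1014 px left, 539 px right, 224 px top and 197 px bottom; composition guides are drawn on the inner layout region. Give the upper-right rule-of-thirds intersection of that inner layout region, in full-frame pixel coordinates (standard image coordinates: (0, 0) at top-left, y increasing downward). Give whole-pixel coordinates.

Content width = 4963 − 1014 − 539 = 3410 px; content height = 1706 − 224 − 197 = 1285 px.
Upper-right is two-thirds across and one-third down within the inner layout region.
x = 1014 + 2 × 3410/3 = 1014 + 2273.33 ≈ 3287
y = 224 + 1 × 1285/3 = 224 + 428.33 ≈ 652

x = 3287 px, y = 652 px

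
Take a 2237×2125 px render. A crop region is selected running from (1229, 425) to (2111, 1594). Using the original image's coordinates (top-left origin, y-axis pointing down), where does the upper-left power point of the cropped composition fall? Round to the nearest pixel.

(1523, 815)

Crop width = 2111 − 1229 = 882 px; one third is 294.00 px.
Crop height = 1594 − 425 = 1169 px; one third is 389.67 px.
The upper-left point is one-third across and one-third down within the crop:
x = 1229 + 1 × 294.00 ≈ 1523; y = 425 + 1 × 389.67 ≈ 815.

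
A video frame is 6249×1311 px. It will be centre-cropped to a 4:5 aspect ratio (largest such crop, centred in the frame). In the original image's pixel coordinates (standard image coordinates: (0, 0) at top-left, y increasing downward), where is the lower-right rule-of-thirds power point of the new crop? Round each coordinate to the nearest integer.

6249/1311 > 4/5, so the 4:5 crop keeps the full height 1311 and trims width to 1311 × 4/5 = 1048.80 px.
Left offset = (6249 − 1048.80)/2 = 2600.10 px; top offset = 0.
Lower-right is two-thirds across and two-thirds down within the crop:
x = 2600.10 + 2 × 1048.80/3 ≈ 3299; y = 0.00 + 2 × 1311.00/3 ≈ 874.

x = 3299 px, y = 874 px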